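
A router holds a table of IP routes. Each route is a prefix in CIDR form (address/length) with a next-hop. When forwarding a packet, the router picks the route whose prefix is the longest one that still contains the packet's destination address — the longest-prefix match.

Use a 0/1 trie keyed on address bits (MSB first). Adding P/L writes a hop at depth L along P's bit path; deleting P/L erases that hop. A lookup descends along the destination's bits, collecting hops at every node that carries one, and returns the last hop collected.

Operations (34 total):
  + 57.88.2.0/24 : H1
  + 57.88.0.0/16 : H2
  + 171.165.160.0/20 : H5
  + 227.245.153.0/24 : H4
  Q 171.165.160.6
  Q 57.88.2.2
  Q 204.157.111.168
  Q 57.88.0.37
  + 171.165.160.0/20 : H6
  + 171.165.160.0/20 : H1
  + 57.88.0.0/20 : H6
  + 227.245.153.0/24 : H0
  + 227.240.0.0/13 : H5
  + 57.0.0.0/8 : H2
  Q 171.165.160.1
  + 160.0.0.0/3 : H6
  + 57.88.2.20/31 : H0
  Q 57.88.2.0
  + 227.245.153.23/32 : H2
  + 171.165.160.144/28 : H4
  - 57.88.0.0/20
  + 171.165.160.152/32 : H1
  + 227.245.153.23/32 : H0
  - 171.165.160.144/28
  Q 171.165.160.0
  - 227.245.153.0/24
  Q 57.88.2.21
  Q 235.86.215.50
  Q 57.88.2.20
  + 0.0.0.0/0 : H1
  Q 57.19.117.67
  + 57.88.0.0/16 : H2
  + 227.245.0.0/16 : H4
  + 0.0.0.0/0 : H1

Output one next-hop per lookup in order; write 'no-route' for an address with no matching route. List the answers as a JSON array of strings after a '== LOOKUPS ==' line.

Trace:
  add 57.88.2.0/24 -> H1 at depth 24
  add 57.88.0.0/16 -> H2 at depth 16
  add 171.165.160.0/20 -> H5 at depth 20
  add 227.245.153.0/24 -> H4 at depth 24
  lookup 171.165.160.6: bits 10101011101001011010 walk d0:-→d1:-→d2:-→d3:-→d4:-→d5:-→d6:-→d7:-→d8:-→d9:-→d10:-→d11:-→d12:-→d13:-→d14:-→d15:-→d16:-→d17:-→d18:-→d19:-→d20:H5 -> H5
  lookup 57.88.2.2: bits 001110010101100000000010 walk d0:-→d1:-→d2:-→d3:-→d4:-→d5:-→d6:-→d7:-→d8:-→d9:-→d10:-→d11:-→d12:-→d13:-→d14:-→d15:-→d16:H2→d17:-→d18:-→d19:-→d20:-→d21:-→d22:-→d23:-→d24:H1 -> H1
  lookup 204.157.111.168: bits 11 walk d0:-→d1:-→d2:- -> no-route
  lookup 57.88.0.37: bits 0011100101011000000000 walk d0:-→d1:-→d2:-→d3:-→d4:-→d5:-→d6:-→d7:-→d8:-→d9:-→d10:-→d11:-→d12:-→d13:-→d14:-→d15:-→d16:H2→d17:-→d18:-→d19:-→d20:-→d21:-→d22:- -> H2
  add 171.165.160.0/20 -> H6 at depth 20
  add 171.165.160.0/20 -> H1 at depth 20
  add 57.88.0.0/20 -> H6 at depth 20
  add 227.245.153.0/24 -> H0 at depth 24
  add 227.240.0.0/13 -> H5 at depth 13
  add 57.0.0.0/8 -> H2 at depth 8
  lookup 171.165.160.1: bits 10101011101001011010 walk d0:-→d1:-→d2:-→d3:-→d4:-→d5:-→d6:-→d7:-→d8:-→d9:-→d10:-→d11:-→d12:-→d13:-→d14:-→d15:-→d16:-→d17:-→d18:-→d19:-→d20:H1 -> H1
  add 160.0.0.0/3 -> H6 at depth 3
  add 57.88.2.20/31 -> H0 at depth 31
  lookup 57.88.2.0: bits 001110010101100000000010000 walk d0:-→d1:-→d2:-→d3:-→d4:-→d5:-→d6:-→d7:-→d8:H2→d9:-→d10:-→d11:-→d12:-→d13:-→d14:-→d15:-→d16:H2→d17:-→d18:-→d19:-→d20:H6→d21:-→d22:-→d23:-→d24:H1→d25:-→d26:-→d27:- -> H1
  add 227.245.153.23/32 -> H2 at depth 32
  add 171.165.160.144/28 -> H4 at depth 28
  - 57.88.0.0/20 clear@20
  add 171.165.160.152/32 -> H1 at depth 32
  add 227.245.153.23/32 -> H0 at depth 32
  - 171.165.160.144/28 clear@28
  lookup 171.165.160.0: bits 101010111010010110100000 walk d0:-→d1:-→d2:-→d3:H6→d4:-→d5:-→d6:-→d7:-→d8:-→d9:-→d10:-→d11:-→d12:-→d13:-→d14:-→d15:-→d16:-→d17:-→d18:-→d19:-→d20:H1→d21:-→d22:-→d23:-→d24:- -> H1
  - 227.245.153.0/24 clear@24
  lookup 57.88.2.21: bits 0011100101011000000000100001010 walk d0:-→d1:-→d2:-→d3:-→d4:-→d5:-→d6:-→d7:-→d8:H2→d9:-→d10:-→d11:-→d12:-→d13:-→d14:-→d15:-→d16:H2→d17:-→d18:-→d19:-→d20:-→d21:-→d22:-→d23:-→d24:H1→d25:-→d26:-→d27:-→d28:-→d29:-→d30:-→d31:H0 -> H0
  lookup 235.86.215.50: bits 1110 walk d0:-→d1:-→d2:-→d3:-→d4:- -> no-route
  lookup 57.88.2.20: bits 0011100101011000000000100001010 walk d0:-→d1:-→d2:-→d3:-→d4:-→d5:-→d6:-→d7:-→d8:H2→d9:-→d10:-→d11:-→d12:-→d13:-→d14:-→d15:-→d16:H2→d17:-→d18:-→d19:-→d20:-→d21:-→d22:-→d23:-→d24:H1→d25:-→d26:-→d27:-→d28:-→d29:-→d30:-→d31:H0 -> H0
  add 0.0.0.0/0 -> H1 at depth 0
  lookup 57.19.117.67: bits 001110010 walk d0:H1→d1:-→d2:-→d3:-→d4:-→d5:-→d6:-→d7:-→d8:H2→d9:- -> H2
  add 57.88.0.0/16 -> H2 at depth 16
  add 227.245.0.0/16 -> H4 at depth 16
  add 0.0.0.0/0 -> H1 at depth 0

== LOOKUPS ==
["H5","H1","no-route","H2","H1","H1","H1","H0","no-route","H0","H2"]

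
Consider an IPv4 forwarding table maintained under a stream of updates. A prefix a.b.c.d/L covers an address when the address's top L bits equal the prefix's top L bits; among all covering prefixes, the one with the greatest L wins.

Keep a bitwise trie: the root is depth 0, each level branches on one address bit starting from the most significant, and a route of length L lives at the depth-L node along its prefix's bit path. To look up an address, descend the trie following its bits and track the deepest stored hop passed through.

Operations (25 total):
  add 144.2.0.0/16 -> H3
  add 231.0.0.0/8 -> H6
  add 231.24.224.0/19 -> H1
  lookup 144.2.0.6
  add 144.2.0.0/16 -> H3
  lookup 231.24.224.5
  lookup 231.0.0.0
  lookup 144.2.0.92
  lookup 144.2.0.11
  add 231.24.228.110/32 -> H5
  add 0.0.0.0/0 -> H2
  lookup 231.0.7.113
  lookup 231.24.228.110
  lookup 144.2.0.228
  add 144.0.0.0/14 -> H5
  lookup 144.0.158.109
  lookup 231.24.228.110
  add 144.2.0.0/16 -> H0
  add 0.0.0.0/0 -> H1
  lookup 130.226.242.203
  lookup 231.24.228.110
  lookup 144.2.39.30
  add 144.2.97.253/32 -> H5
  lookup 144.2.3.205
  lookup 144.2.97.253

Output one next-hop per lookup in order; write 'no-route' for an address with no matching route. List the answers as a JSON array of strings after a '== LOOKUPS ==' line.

Trace:
  add 144.2.0.0/16 -> H3 at depth 16
  add 231.0.0.0/8 -> H6 at depth 8
  add 231.24.224.0/19 -> H1 at depth 19
  Q 144.2.0.6: descend 1001000000000010 ; hops seen [H3] ; pick H3
  add 144.2.0.0/16 -> H3 at depth 16
  Q 231.24.224.5: descend 1110011100011000111 ; hops seen [H6,H1] ; pick H1
  Q 231.0.0.0: descend 11100111000 ; hops seen [H6] ; pick H6
  Q 144.2.0.92: descend 1001000000000010 ; hops seen [H3] ; pick H3
  Q 144.2.0.11: descend 1001000000000010 ; hops seen [H3] ; pick H3
  add 231.24.228.110/32 -> H5 at depth 32
  add 0.0.0.0/0 -> H2 at depth 0
  Q 231.0.7.113: descend 11100111000 ; hops seen [H2,H6] ; pick H6
  Q 231.24.228.110: descend 11100111000110001110010001101110 ; hops seen [H2,H6,H1,H5] ; pick H5
  Q 144.2.0.228: descend 1001000000000010 ; hops seen [H2,H3] ; pick H3
  add 144.0.0.0/14 -> H5 at depth 14
  Q 144.0.158.109: descend 10010000000000 ; hops seen [H2,H5] ; pick H5
  Q 231.24.228.110: descend 11100111000110001110010001101110 ; hops seen [H2,H6,H1,H5] ; pick H5
  add 144.2.0.0/16 -> H0 at depth 16
  add 0.0.0.0/0 -> H1 at depth 0
  Q 130.226.242.203: descend 100 ; hops seen [H1] ; pick H1
  Q 231.24.228.110: descend 11100111000110001110010001101110 ; hops seen [H1,H6,H1,H5] ; pick H5
  Q 144.2.39.30: descend 1001000000000010 ; hops seen [H1,H5,H0] ; pick H0
  add 144.2.97.253/32 -> H5 at depth 32
  Q 144.2.3.205: descend 10010000000000100 ; hops seen [H1,H5,H0] ; pick H0
  Q 144.2.97.253: descend 10010000000000100110000111111101 ; hops seen [H1,H5,H0,H5] ; pick H5

== LOOKUPS ==
["H3","H1","H6","H3","H3","H6","H5","H3","H5","H5","H1","H5","H0","H0","H5"]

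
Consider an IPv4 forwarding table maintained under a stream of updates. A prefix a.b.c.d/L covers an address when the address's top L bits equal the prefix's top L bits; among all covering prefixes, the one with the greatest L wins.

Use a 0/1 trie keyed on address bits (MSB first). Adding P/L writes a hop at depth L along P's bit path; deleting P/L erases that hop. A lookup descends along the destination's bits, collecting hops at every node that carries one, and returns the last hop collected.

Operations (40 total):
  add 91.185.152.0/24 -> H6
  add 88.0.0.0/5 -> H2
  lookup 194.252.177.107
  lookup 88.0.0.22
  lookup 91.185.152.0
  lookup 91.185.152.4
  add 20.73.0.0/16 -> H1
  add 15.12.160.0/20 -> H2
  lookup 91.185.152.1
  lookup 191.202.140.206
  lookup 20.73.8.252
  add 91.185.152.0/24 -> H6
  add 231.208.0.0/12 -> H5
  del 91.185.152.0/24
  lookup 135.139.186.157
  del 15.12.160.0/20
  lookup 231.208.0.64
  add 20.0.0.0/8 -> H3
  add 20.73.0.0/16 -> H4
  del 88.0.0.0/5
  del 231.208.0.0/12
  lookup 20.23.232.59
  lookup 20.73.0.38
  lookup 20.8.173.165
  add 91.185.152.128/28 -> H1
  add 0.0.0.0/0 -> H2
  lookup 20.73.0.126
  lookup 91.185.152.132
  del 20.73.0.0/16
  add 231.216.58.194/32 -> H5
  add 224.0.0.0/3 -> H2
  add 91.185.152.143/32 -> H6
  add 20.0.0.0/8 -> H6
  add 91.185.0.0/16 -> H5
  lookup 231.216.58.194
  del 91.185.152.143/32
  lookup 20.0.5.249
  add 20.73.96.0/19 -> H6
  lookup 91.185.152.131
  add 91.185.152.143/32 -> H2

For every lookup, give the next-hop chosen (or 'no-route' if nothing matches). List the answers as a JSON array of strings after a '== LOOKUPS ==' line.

Process each operation:
  + 91.185.152.0/24 (H6) depth=24
  + 88.0.0.0/5 (H2) depth=5
  lookup 194.252.177.107: bits ε walk d0:- -> no-route
  lookup 88.0.0.22: bits 010110 walk d0:-→d1:-→d2:-→d3:-→d4:-→d5:H2→d6:- -> H2
  lookup 91.185.152.0: bits 010110111011100110011000 walk d0:-→d1:-→d2:-→d3:-→d4:-→d5:H2→d6:-→d7:-→d8:-→d9:-→d10:-→d11:-→d12:-→d13:-→d14:-→d15:-→d16:-→d17:-→d18:-→d19:-→d20:-→d21:-→d22:-→d23:-→d24:H6 -> H6
  lookup 91.185.152.4: bits 010110111011100110011000 walk d0:-→d1:-→d2:-→d3:-→d4:-→d5:H2→d6:-→d7:-→d8:-→d9:-→d10:-→d11:-→d12:-→d13:-→d14:-→d15:-→d16:-→d17:-→d18:-→d19:-→d20:-→d21:-→d22:-→d23:-→d24:H6 -> H6
  + 20.73.0.0/16 (H1) depth=16
  + 15.12.160.0/20 (H2) depth=20
  lookup 91.185.152.1: bits 010110111011100110011000 walk d0:-→d1:-→d2:-→d3:-→d4:-→d5:H2→d6:-→d7:-→d8:-→d9:-→d10:-→d11:-→d12:-→d13:-→d14:-→d15:-→d16:-→d17:-→d18:-→d19:-→d20:-→d21:-→d22:-→d23:-→d24:H6 -> H6
  lookup 191.202.140.206: bits ε walk d0:- -> no-route
  lookup 20.73.8.252: bits 0001010001001001 walk d0:-→d1:-→d2:-→d3:-→d4:-→d5:-→d6:-→d7:-→d8:-→d9:-→d10:-→d11:-→d12:-→d13:-→d14:-→d15:-→d16:H1 -> H1
  + 91.185.152.0/24 (H6) depth=24
  + 231.208.0.0/12 (H5) depth=12
  del 91.185.152.0/24 (clear depth 24)
  lookup 135.139.186.157: bits 1 walk d0:-→d1:- -> no-route
  del 15.12.160.0/20 (clear depth 20)
  lookup 231.208.0.64: bits 111001111101 walk d0:-→d1:-→d2:-→d3:-→d4:-→d5:-→d6:-→d7:-→d8:-→d9:-→d10:-→d11:-→d12:H5 -> H5
  + 20.0.0.0/8 (H3) depth=8
  + 20.73.0.0/16 (H4) depth=16
  del 88.0.0.0/5 (clear depth 5)
  del 231.208.0.0/12 (clear depth 12)
  lookup 20.23.232.59: bits 000101000 walk d0:-→d1:-→d2:-→d3:-→d4:-→d5:-→d6:-→d7:-→d8:H3→d9:- -> H3
  lookup 20.73.0.38: bits 0001010001001001 walk d0:-→d1:-→d2:-→d3:-→d4:-→d5:-→d6:-→d7:-→d8:H3→d9:-→d10:-→d11:-→d12:-→d13:-→d14:-→d15:-→d16:H4 -> H4
  lookup 20.8.173.165: bits 000101000 walk d0:-→d1:-→d2:-→d3:-→d4:-→d5:-→d6:-→d7:-→d8:H3→d9:- -> H3
  + 91.185.152.128/28 (H1) depth=28
  + 0.0.0.0/0 (H2) depth=0
  lookup 20.73.0.126: bits 0001010001001001 walk d0:H2→d1:-→d2:-→d3:-→d4:-→d5:-→d6:-→d7:-→d8:H3→d9:-→d10:-→d11:-→d12:-→d13:-→d14:-→d15:-→d16:H4 -> H4
  lookup 91.185.152.132: bits 0101101110111001100110001000 walk d0:H2→d1:-→d2:-→d3:-→d4:-→d5:-→d6:-→d7:-→d8:-→d9:-→d10:-→d11:-→d12:-→d13:-→d14:-→d15:-→d16:-→d17:-→d18:-→d19:-→d20:-→d21:-→d22:-→d23:-→d24:-→d25:-→d26:-→d27:-→d28:H1 -> H1
  del 20.73.0.0/16 (clear depth 16)
  + 231.216.58.194/32 (H5) depth=32
  + 224.0.0.0/3 (H2) depth=3
  + 91.185.152.143/32 (H6) depth=32
  + 20.0.0.0/8 (H6) depth=8
  + 91.185.0.0/16 (H5) depth=16
  lookup 231.216.58.194: bits 11100111110110000011101011000010 walk d0:H2→d1:-→d2:-→d3:H2→d4:-→d5:-→d6:-→d7:-→d8:-→d9:-→d10:-→d11:-→d12:-→d13:-→d14:-→d15:-→d16:-→d17:-→d18:-→d19:-→d20:-→d21:-→d22:-→d23:-→d24:-→d25:-→d26:-→d27:-→d28:-→d29:-→d30:-→d31:-→d32:H5 -> H5
  del 91.185.152.143/32 (clear depth 32)
  lookup 20.0.5.249: bits 000101000 walk d0:H2→d1:-→d2:-→d3:-→d4:-→d5:-→d6:-→d7:-→d8:H6→d9:- -> H6
  + 20.73.96.0/19 (H6) depth=19
  lookup 91.185.152.131: bits 0101101110111001100110001000 walk d0:H2→d1:-→d2:-→d3:-→d4:-→d5:-→d6:-→d7:-→d8:-→d9:-→d10:-→d11:-→d12:-→d13:-→d14:-→d15:-→d16:H5→d17:-→d18:-→d19:-→d20:-→d21:-→d22:-→d23:-→d24:-→d25:-→d26:-→d27:-→d28:H1 -> H1
  + 91.185.152.143/32 (H2) depth=32

== LOOKUPS ==
["no-route","H2","H6","H6","H6","no-route","H1","no-route","H5","H3","H4","H3","H4","H1","H5","H6","H1"]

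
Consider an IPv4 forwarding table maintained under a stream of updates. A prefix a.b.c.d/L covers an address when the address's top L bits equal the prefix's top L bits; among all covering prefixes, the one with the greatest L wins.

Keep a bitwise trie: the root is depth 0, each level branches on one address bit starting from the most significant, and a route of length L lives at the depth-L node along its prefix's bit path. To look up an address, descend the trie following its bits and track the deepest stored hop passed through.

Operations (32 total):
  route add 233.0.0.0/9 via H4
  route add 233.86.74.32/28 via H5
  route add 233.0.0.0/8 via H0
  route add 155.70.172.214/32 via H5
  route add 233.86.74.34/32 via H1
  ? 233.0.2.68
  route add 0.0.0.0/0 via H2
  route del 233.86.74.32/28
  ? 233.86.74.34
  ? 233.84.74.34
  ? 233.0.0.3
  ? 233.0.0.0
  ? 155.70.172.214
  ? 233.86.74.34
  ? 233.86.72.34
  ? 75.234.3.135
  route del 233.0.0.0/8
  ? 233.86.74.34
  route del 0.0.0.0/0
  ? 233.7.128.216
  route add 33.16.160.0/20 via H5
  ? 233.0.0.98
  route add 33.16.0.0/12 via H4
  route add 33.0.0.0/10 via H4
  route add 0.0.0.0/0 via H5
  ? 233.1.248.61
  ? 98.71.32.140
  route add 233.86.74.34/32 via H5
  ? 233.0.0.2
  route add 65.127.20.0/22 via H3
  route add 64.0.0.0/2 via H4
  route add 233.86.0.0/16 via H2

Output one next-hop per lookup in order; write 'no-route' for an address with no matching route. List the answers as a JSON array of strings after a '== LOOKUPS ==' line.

Process each operation:
  + 233.0.0.0/9 (H4) depth=9
  + 233.86.74.32/28 (H5) depth=28
  + 233.0.0.0/8 (H0) depth=8
  + 155.70.172.214/32 (H5) depth=32
  + 233.86.74.34/32 (H1) depth=32
  Q 233.0.2.68: descend 111010010 ; hops seen [H0,H4] ; pick H4
  + 0.0.0.0/0 (H2) depth=0
  - 233.86.74.32/28 clear@28
  Q 233.86.74.34: descend 11101001010101100100101000100010 ; hops seen [H2,H0,H4,H1] ; pick H1
  Q 233.84.74.34: descend 11101001010101 ; hops seen [H2,H0,H4] ; pick H4
  Q 233.0.0.3: descend 111010010 ; hops seen [H2,H0,H4] ; pick H4
  Q 233.0.0.0: descend 111010010 ; hops seen [H2,H0,H4] ; pick H4
  Q 155.70.172.214: descend 10011011010001101010110011010110 ; hops seen [H2,H5] ; pick H5
  Q 233.86.74.34: descend 11101001010101100100101000100010 ; hops seen [H2,H0,H4,H1] ; pick H1
  Q 233.86.72.34: descend 1110100101010110010010 ; hops seen [H2,H0,H4] ; pick H4
  Q 75.234.3.135: descend ε ; hops seen [H2] ; pick H2
  - 233.0.0.0/8 clear@8
  Q 233.86.74.34: descend 11101001010101100100101000100010 ; hops seen [H2,H4,H1] ; pick H1
  - 0.0.0.0/0 clear@0
  Q 233.7.128.216: descend 111010010 ; hops seen [H4] ; pick H4
  + 33.16.160.0/20 (H5) depth=20
  Q 233.0.0.98: descend 111010010 ; hops seen [H4] ; pick H4
  + 33.16.0.0/12 (H4) depth=12
  + 33.0.0.0/10 (H4) depth=10
  + 0.0.0.0/0 (H5) depth=0
  Q 233.1.248.61: descend 111010010 ; hops seen [H5,H4] ; pick H4
  Q 98.71.32.140: descend 0 ; hops seen [H5] ; pick H5
  + 233.86.74.34/32 (H5) depth=32
  Q 233.0.0.2: descend 111010010 ; hops seen [H5,H4] ; pick H4
  + 65.127.20.0/22 (H3) depth=22
  + 64.0.0.0/2 (H4) depth=2
  + 233.86.0.0/16 (H2) depth=16

== LOOKUPS ==
["H4","H1","H4","H4","H4","H5","H1","H4","H2","H1","H4","H4","H4","H5","H4"]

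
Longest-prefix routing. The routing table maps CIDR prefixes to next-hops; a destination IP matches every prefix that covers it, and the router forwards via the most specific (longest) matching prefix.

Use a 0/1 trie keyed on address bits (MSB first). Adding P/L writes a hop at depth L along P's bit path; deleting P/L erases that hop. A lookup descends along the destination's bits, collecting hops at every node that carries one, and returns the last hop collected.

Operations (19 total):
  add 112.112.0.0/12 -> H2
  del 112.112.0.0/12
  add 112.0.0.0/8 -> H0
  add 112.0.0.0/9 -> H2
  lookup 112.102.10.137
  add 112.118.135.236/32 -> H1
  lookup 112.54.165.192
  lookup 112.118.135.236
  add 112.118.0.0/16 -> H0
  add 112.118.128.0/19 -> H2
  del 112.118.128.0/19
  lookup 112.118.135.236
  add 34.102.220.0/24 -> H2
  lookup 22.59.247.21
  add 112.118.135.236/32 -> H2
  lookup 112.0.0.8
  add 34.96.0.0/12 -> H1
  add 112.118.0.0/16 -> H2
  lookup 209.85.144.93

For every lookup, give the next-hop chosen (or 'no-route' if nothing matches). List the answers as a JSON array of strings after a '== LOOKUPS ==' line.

Apply in order:
  + 112.112.0.0/12 (H2) depth=12
  - 112.112.0.0/12 clear@12
  + 112.0.0.0/8 (H0) depth=8
  + 112.0.0.0/9 (H2) depth=9
  ? 112.102.10.137  path d0:-→d1:-→d2:-→d3:-→d4:-→d5:-→d6:-→d7:-→d8:H0→d9:H2→d10:-→d11:-  best=H2
  + 112.118.135.236/32 (H1) depth=32
  ? 112.54.165.192  path d0:-→d1:-→d2:-→d3:-→d4:-→d5:-→d6:-→d7:-→d8:H0→d9:H2  best=H2
  ? 112.118.135.236  path d0:-→d1:-→d2:-→d3:-→d4:-→d5:-→d6:-→d7:-→d8:H0→d9:H2→d10:-→d11:-→d12:-→d13:-→d14:-→d15:-→d16:-→d17:-→d18:-→d19:-→d20:-→d21:-→d22:-→d23:-→d24:-→d25:-→d26:-→d27:-→d28:-→d29:-→d30:-→d31:-→d32:H1  best=H1
  + 112.118.0.0/16 (H0) depth=16
  + 112.118.128.0/19 (H2) depth=19
  - 112.118.128.0/19 clear@19
  ? 112.118.135.236  path d0:-→d1:-→d2:-→d3:-→d4:-→d5:-→d6:-→d7:-→d8:H0→d9:H2→d10:-→d11:-→d12:-→d13:-→d14:-→d15:-→d16:H0→d17:-→d18:-→d19:-→d20:-→d21:-→d22:-→d23:-→d24:-→d25:-→d26:-→d27:-→d28:-→d29:-→d30:-→d31:-→d32:H1  best=H1
  + 34.102.220.0/24 (H2) depth=24
  ? 22.59.247.21  path d0:-→d1:-→d2:-  best=no-route
  + 112.118.135.236/32 (H2) depth=32
  ? 112.0.0.8  path d0:-→d1:-→d2:-→d3:-→d4:-→d5:-→d6:-→d7:-→d8:H0→d9:H2  best=H2
  + 34.96.0.0/12 (H1) depth=12
  + 112.118.0.0/16 (H2) depth=16
  ? 209.85.144.93  path d0:-  best=no-route

== LOOKUPS ==
["H2","H2","H1","H1","no-route","H2","no-route"]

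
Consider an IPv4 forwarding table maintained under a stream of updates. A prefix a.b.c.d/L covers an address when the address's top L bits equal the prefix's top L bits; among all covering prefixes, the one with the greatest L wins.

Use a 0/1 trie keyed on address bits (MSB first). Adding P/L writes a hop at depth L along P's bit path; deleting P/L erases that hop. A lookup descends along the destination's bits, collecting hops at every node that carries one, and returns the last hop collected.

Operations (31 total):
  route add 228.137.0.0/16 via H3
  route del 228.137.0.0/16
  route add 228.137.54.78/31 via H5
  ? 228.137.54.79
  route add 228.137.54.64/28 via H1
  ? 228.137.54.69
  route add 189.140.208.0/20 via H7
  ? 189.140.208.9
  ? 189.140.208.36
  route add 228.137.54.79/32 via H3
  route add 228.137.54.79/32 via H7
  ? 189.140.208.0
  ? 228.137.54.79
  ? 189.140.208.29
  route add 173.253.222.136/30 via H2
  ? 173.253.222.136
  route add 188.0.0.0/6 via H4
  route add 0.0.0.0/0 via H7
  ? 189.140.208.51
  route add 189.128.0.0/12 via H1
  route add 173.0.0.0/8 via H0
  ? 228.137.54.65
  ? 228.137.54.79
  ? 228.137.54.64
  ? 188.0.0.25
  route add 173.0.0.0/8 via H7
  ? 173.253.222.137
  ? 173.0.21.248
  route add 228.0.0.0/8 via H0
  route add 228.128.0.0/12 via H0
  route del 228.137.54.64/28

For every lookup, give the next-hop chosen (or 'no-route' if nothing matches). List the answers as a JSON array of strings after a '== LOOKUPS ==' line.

Apply in order:
  + 228.137.0.0/16 (H3) depth=16
  del 228.137.0.0/16 (clear depth 16)
  + 228.137.54.78/31 (H5) depth=31
  lookup 228.137.54.79: bits 1110010010001001001101100100111 walk d0:-→d1:-→d2:-→d3:-→d4:-→d5:-→d6:-→d7:-→d8:-→d9:-→d10:-→d11:-→d12:-→d13:-→d14:-→d15:-→d16:-→d17:-→d18:-→d19:-→d20:-→d21:-→d22:-→d23:-→d24:-→d25:-→d26:-→d27:-→d28:-→d29:-→d30:-→d31:H5 -> H5
  + 228.137.54.64/28 (H1) depth=28
  lookup 228.137.54.69: bits 1110010010001001001101100100 walk d0:-→d1:-→d2:-→d3:-→d4:-→d5:-→d6:-→d7:-→d8:-→d9:-→d10:-→d11:-→d12:-→d13:-→d14:-→d15:-→d16:-→d17:-→d18:-→d19:-→d20:-→d21:-→d22:-→d23:-→d24:-→d25:-→d26:-→d27:-→d28:H1 -> H1
  + 189.140.208.0/20 (H7) depth=20
  lookup 189.140.208.9: bits 10111101100011001101 walk d0:-→d1:-→d2:-→d3:-→d4:-→d5:-→d6:-→d7:-→d8:-→d9:-→d10:-→d11:-→d12:-→d13:-→d14:-→d15:-→d16:-→d17:-→d18:-→d19:-→d20:H7 -> H7
  lookup 189.140.208.36: bits 10111101100011001101 walk d0:-→d1:-→d2:-→d3:-→d4:-→d5:-→d6:-→d7:-→d8:-→d9:-→d10:-→d11:-→d12:-→d13:-→d14:-→d15:-→d16:-→d17:-→d18:-→d19:-→d20:H7 -> H7
  + 228.137.54.79/32 (H3) depth=32
  + 228.137.54.79/32 (H7) depth=32
  lookup 189.140.208.0: bits 10111101100011001101 walk d0:-→d1:-→d2:-→d3:-→d4:-→d5:-→d6:-→d7:-→d8:-→d9:-→d10:-→d11:-→d12:-→d13:-→d14:-→d15:-→d16:-→d17:-→d18:-→d19:-→d20:H7 -> H7
  lookup 228.137.54.79: bits 11100100100010010011011001001111 walk d0:-→d1:-→d2:-→d3:-→d4:-→d5:-→d6:-→d7:-→d8:-→d9:-→d10:-→d11:-→d12:-→d13:-→d14:-→d15:-→d16:-→d17:-→d18:-→d19:-→d20:-→d21:-→d22:-→d23:-→d24:-→d25:-→d26:-→d27:-→d28:H1→d29:-→d30:-→d31:H5→d32:H7 -> H7
  lookup 189.140.208.29: bits 10111101100011001101 walk d0:-→d1:-→d2:-→d3:-→d4:-→d5:-→d6:-→d7:-→d8:-→d9:-→d10:-→d11:-→d12:-→d13:-→d14:-→d15:-→d16:-→d17:-→d18:-→d19:-→d20:H7 -> H7
  + 173.253.222.136/30 (H2) depth=30
  lookup 173.253.222.136: bits 101011011111110111011110100010 walk d0:-→d1:-→d2:-→d3:-→d4:-→d5:-→d6:-→d7:-→d8:-→d9:-→d10:-→d11:-→d12:-→d13:-→d14:-→d15:-→d16:-→d17:-→d18:-→d19:-→d20:-→d21:-→d22:-→d23:-→d24:-→d25:-→d26:-→d27:-→d28:-→d29:-→d30:H2 -> H2
  + 188.0.0.0/6 (H4) depth=6
  + 0.0.0.0/0 (H7) depth=0
  lookup 189.140.208.51: bits 10111101100011001101 walk d0:H7→d1:-→d2:-→d3:-→d4:-→d5:-→d6:H4→d7:-→d8:-→d9:-→d10:-→d11:-→d12:-→d13:-→d14:-→d15:-→d16:-→d17:-→d18:-→d19:-→d20:H7 -> H7
  + 189.128.0.0/12 (H1) depth=12
  + 173.0.0.0/8 (H0) depth=8
  lookup 228.137.54.65: bits 1110010010001001001101100100 walk d0:H7→d1:-→d2:-→d3:-→d4:-→d5:-→d6:-→d7:-→d8:-→d9:-→d10:-→d11:-→d12:-→d13:-→d14:-→d15:-→d16:-→d17:-→d18:-→d19:-→d20:-→d21:-→d22:-→d23:-→d24:-→d25:-→d26:-→d27:-→d28:H1 -> H1
  lookup 228.137.54.79: bits 11100100100010010011011001001111 walk d0:H7→d1:-→d2:-→d3:-→d4:-→d5:-→d6:-→d7:-→d8:-→d9:-→d10:-→d11:-→d12:-→d13:-→d14:-→d15:-→d16:-→d17:-→d18:-→d19:-→d20:-→d21:-→d22:-→d23:-→d24:-→d25:-→d26:-→d27:-→d28:H1→d29:-→d30:-→d31:H5→d32:H7 -> H7
  lookup 228.137.54.64: bits 1110010010001001001101100100 walk d0:H7→d1:-→d2:-→d3:-→d4:-→d5:-→d6:-→d7:-→d8:-→d9:-→d10:-→d11:-→d12:-→d13:-→d14:-→d15:-→d16:-→d17:-→d18:-→d19:-→d20:-→d21:-→d22:-→d23:-→d24:-→d25:-→d26:-→d27:-→d28:H1 -> H1
  lookup 188.0.0.25: bits 1011110 walk d0:H7→d1:-→d2:-→d3:-→d4:-→d5:-→d6:H4→d7:- -> H4
  + 173.0.0.0/8 (H7) depth=8
  lookup 173.253.222.137: bits 101011011111110111011110100010 walk d0:H7→d1:-→d2:-→d3:-→d4:-→d5:-→d6:-→d7:-→d8:H7→d9:-→d10:-→d11:-→d12:-→d13:-→d14:-→d15:-→d16:-→d17:-→d18:-→d19:-→d20:-→d21:-→d22:-→d23:-→d24:-→d25:-→d26:-→d27:-→d28:-→d29:-→d30:H2 -> H2
  lookup 173.0.21.248: bits 10101101 walk d0:H7→d1:-→d2:-→d3:-→d4:-→d5:-→d6:-→d7:-→d8:H7 -> H7
  + 228.0.0.0/8 (H0) depth=8
  + 228.128.0.0/12 (H0) depth=12
  del 228.137.54.64/28 (clear depth 28)

== LOOKUPS ==
["H5","H1","H7","H7","H7","H7","H7","H2","H7","H1","H7","H1","H4","H2","H7"]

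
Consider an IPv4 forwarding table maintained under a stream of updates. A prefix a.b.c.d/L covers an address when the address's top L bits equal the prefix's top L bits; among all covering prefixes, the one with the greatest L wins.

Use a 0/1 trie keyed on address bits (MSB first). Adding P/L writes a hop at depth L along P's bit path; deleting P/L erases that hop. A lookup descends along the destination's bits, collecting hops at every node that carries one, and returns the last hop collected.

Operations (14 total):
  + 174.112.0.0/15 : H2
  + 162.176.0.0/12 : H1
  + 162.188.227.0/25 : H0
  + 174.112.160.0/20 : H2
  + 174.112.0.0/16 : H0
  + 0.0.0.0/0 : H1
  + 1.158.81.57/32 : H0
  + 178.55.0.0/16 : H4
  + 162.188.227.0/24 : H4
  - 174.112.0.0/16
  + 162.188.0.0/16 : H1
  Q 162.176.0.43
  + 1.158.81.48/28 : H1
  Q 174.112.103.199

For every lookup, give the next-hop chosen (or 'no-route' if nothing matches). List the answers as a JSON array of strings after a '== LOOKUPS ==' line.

Process each operation:
  add 174.112.0.0/15 -> H2 at depth 15
  add 162.176.0.0/12 -> H1 at depth 12
  add 162.188.227.0/25 -> H0 at depth 25
  add 174.112.160.0/20 -> H2 at depth 20
  add 174.112.0.0/16 -> H0 at depth 16
  add 0.0.0.0/0 -> H1 at depth 0
  add 1.158.81.57/32 -> H0 at depth 32
  add 178.55.0.0/16 -> H4 at depth 16
  add 162.188.227.0/24 -> H4 at depth 24
  - 174.112.0.0/16 clear@16
  add 162.188.0.0/16 -> H1 at depth 16
  ? 162.176.0.43  path d0:H1→d1:-→d2:-→d3:-→d4:-→d5:-→d6:-→d7:-→d8:-→d9:-→d10:-→d11:-→d12:H1  best=H1
  add 1.158.81.48/28 -> H1 at depth 28
  ? 174.112.103.199  path d0:H1→d1:-→d2:-→d3:-→d4:-→d5:-→d6:-→d7:-→d8:-→d9:-→d10:-→d11:-→d12:-→d13:-→d14:-→d15:H2→d16:-  best=H2

== LOOKUPS ==
["H1","H2"]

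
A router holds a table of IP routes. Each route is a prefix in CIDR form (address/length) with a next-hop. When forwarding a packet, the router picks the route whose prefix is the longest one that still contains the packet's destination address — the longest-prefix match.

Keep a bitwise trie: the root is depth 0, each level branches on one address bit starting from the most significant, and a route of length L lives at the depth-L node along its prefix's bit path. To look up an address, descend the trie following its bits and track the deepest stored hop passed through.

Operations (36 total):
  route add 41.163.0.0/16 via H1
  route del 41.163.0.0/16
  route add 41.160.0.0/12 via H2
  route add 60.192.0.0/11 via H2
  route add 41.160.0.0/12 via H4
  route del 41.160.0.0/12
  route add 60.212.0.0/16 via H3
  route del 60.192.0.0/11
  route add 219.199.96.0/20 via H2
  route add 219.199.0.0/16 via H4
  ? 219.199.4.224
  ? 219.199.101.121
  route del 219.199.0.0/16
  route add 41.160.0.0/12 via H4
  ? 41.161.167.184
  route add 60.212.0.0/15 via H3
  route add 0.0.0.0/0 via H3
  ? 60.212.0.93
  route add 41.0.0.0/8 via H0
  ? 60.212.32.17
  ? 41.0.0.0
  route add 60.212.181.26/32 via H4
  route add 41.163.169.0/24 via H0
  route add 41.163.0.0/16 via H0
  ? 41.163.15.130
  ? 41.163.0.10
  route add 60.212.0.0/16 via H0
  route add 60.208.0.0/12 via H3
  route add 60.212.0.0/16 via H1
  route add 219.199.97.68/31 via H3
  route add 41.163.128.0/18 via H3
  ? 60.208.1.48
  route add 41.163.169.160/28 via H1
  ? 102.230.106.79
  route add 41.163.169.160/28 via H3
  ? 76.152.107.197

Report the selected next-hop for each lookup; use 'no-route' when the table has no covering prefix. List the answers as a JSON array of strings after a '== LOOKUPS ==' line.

Process each operation:
  + 41.163.0.0/16 (H1) depth=16
  - 41.163.0.0/16 clear@16
  + 41.160.0.0/12 (H2) depth=12
  + 60.192.0.0/11 (H2) depth=11
  + 41.160.0.0/12 (H4) depth=12
  - 41.160.0.0/12 clear@12
  + 60.212.0.0/16 (H3) depth=16
  - 60.192.0.0/11 clear@11
  + 219.199.96.0/20 (H2) depth=20
  + 219.199.0.0/16 (H4) depth=16
  lookup 219.199.4.224: bits 11011011110001110 walk d0:-→d1:-→d2:-→d3:-→d4:-→d5:-→d6:-→d7:-→d8:-→d9:-→d10:-→d11:-→d12:-→d13:-→d14:-→d15:-→d16:H4→d17:- -> H4
  lookup 219.199.101.121: bits 11011011110001110110 walk d0:-→d1:-→d2:-→d3:-→d4:-→d5:-→d6:-→d7:-→d8:-→d9:-→d10:-→d11:-→d12:-→d13:-→d14:-→d15:-→d16:H4→d17:-→d18:-→d19:-→d20:H2 -> H2
  - 219.199.0.0/16 clear@16
  + 41.160.0.0/12 (H4) depth=12
  lookup 41.161.167.184: bits 00101001101000 walk d0:-→d1:-→d2:-→d3:-→d4:-→d5:-→d6:-→d7:-→d8:-→d9:-→d10:-→d11:-→d12:H4→d13:-→d14:- -> H4
  + 60.212.0.0/15 (H3) depth=15
  + 0.0.0.0/0 (H3) depth=0
  lookup 60.212.0.93: bits 0011110011010100 walk d0:H3→d1:-→d2:-→d3:-→d4:-→d5:-→d6:-→d7:-→d8:-→d9:-→d10:-→d11:-→d12:-→d13:-→d14:-→d15:H3→d16:H3 -> H3
  + 41.0.0.0/8 (H0) depth=8
  lookup 60.212.32.17: bits 0011110011010100 walk d0:H3→d1:-→d2:-→d3:-→d4:-→d5:-→d6:-→d7:-→d8:-→d9:-→d10:-→d11:-→d12:-→d13:-→d14:-→d15:H3→d16:H3 -> H3
  lookup 41.0.0.0: bits 00101001 walk d0:H3→d1:-→d2:-→d3:-→d4:-→d5:-→d6:-→d7:-→d8:H0 -> H0
  + 60.212.181.26/32 (H4) depth=32
  + 41.163.169.0/24 (H0) depth=24
  + 41.163.0.0/16 (H0) depth=16
  lookup 41.163.15.130: bits 0010100110100011 walk d0:H3→d1:-→d2:-→d3:-→d4:-→d5:-→d6:-→d7:-→d8:H0→d9:-→d10:-→d11:-→d12:H4→d13:-→d14:-→d15:-→d16:H0 -> H0
  lookup 41.163.0.10: bits 0010100110100011 walk d0:H3→d1:-→d2:-→d3:-→d4:-→d5:-→d6:-→d7:-→d8:H0→d9:-→d10:-→d11:-→d12:H4→d13:-→d14:-→d15:-→d16:H0 -> H0
  + 60.212.0.0/16 (H0) depth=16
  + 60.208.0.0/12 (H3) depth=12
  + 60.212.0.0/16 (H1) depth=16
  + 219.199.97.68/31 (H3) depth=31
  + 41.163.128.0/18 (H3) depth=18
  lookup 60.208.1.48: bits 0011110011010 walk d0:H3→d1:-→d2:-→d3:-→d4:-→d5:-→d6:-→d7:-→d8:-→d9:-→d10:-→d11:-→d12:H3→d13:- -> H3
  + 41.163.169.160/28 (H1) depth=28
  lookup 102.230.106.79: bits 0 walk d0:H3→d1:- -> H3
  + 41.163.169.160/28 (H3) depth=28
  lookup 76.152.107.197: bits 0 walk d0:H3→d1:- -> H3

== LOOKUPS ==
["H4","H2","H4","H3","H3","H0","H0","H0","H3","H3","H3"]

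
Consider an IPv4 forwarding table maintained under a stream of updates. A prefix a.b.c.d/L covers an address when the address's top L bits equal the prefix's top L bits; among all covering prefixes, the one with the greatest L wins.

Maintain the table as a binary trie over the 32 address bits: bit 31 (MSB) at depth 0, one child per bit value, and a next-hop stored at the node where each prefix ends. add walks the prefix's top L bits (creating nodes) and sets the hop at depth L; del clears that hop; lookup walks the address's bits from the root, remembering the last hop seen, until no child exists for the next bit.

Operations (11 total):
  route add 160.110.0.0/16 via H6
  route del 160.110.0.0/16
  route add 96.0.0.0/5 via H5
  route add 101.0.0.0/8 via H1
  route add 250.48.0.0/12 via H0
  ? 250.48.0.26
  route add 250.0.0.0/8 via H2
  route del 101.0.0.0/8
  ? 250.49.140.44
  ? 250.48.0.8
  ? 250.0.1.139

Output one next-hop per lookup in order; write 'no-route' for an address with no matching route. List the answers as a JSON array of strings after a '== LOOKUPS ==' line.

Trace:
  add 160.110.0.0/16 -> H6 at depth 16
  - 160.110.0.0/16 clear@16
  add 96.0.0.0/5 -> H5 at depth 5
  add 101.0.0.0/8 -> H1 at depth 8
  add 250.48.0.0/12 -> H0 at depth 12
  Q 250.48.0.26: descend 111110100011 ; hops seen [H0] ; pick H0
  add 250.0.0.0/8 -> H2 at depth 8
  - 101.0.0.0/8 clear@8
  Q 250.49.140.44: descend 111110100011 ; hops seen [H2,H0] ; pick H0
  Q 250.48.0.8: descend 111110100011 ; hops seen [H2,H0] ; pick H0
  Q 250.0.1.139: descend 1111101000 ; hops seen [H2] ; pick H2

== LOOKUPS ==
["H0","H0","H0","H2"]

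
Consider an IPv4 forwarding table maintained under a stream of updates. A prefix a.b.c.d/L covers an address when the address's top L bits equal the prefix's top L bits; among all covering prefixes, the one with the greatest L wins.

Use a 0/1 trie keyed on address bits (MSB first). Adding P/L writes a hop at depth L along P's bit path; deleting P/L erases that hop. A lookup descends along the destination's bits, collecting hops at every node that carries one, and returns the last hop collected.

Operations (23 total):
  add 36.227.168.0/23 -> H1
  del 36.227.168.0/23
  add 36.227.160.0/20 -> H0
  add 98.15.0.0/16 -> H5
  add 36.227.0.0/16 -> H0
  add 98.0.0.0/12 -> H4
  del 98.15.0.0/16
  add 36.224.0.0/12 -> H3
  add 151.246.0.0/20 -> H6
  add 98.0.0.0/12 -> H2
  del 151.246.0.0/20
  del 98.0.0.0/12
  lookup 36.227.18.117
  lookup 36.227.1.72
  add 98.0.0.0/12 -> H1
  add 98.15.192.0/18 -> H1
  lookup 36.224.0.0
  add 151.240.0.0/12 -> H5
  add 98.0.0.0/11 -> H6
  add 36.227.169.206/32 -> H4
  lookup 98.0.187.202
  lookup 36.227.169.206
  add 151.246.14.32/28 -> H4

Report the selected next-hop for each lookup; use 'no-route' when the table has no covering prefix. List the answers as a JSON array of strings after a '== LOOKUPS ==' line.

Trace:
  add 36.227.168.0/23 -> H1 at depth 23
  del 36.227.168.0/23 (clear depth 23)
  add 36.227.160.0/20 -> H0 at depth 20
  add 98.15.0.0/16 -> H5 at depth 16
  add 36.227.0.0/16 -> H0 at depth 16
  add 98.0.0.0/12 -> H4 at depth 12
  del 98.15.0.0/16 (clear depth 16)
  add 36.224.0.0/12 -> H3 at depth 12
  add 151.246.0.0/20 -> H6 at depth 20
  add 98.0.0.0/12 -> H2 at depth 12
  del 151.246.0.0/20 (clear depth 20)
  del 98.0.0.0/12 (clear depth 12)
  Q 36.227.18.117: descend 0010010011100011 ; hops seen [H3,H0] ; pick H0
  Q 36.227.1.72: descend 0010010011100011 ; hops seen [H3,H0] ; pick H0
  add 98.0.0.0/12 -> H1 at depth 12
  add 98.15.192.0/18 -> H1 at depth 18
  Q 36.224.0.0: descend 00100100111000 ; hops seen [H3] ; pick H3
  add 151.240.0.0/12 -> H5 at depth 12
  add 98.0.0.0/11 -> H6 at depth 11
  add 36.227.169.206/32 -> H4 at depth 32
  Q 98.0.187.202: descend 011000100000 ; hops seen [H6,H1] ; pick H1
  Q 36.227.169.206: descend 00100100111000111010100111001110 ; hops seen [H3,H0,H0,H4] ; pick H4
  add 151.246.14.32/28 -> H4 at depth 28

== LOOKUPS ==
["H0","H0","H3","H1","H4"]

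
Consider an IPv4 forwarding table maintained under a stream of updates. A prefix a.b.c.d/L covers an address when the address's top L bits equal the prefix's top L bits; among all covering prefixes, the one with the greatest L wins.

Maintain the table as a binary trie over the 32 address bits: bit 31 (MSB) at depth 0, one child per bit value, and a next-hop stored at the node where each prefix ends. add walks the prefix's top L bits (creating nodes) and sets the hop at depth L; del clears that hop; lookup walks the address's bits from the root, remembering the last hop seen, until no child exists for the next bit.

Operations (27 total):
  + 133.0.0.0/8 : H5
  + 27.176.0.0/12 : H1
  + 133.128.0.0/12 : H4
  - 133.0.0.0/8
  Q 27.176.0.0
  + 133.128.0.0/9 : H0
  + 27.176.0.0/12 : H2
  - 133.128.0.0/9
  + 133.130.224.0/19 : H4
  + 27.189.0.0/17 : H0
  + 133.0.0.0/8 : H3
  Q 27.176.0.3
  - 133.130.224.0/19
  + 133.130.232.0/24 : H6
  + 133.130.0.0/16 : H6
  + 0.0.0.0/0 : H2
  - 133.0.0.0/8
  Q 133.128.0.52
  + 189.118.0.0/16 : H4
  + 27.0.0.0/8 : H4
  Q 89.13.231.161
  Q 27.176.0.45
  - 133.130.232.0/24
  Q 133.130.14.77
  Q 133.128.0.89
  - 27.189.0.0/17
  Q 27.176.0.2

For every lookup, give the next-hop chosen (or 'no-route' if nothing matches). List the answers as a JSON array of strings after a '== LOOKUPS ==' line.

Apply in order:
  + 133.0.0.0/8 (H5) depth=8
  + 27.176.0.0/12 (H1) depth=12
  + 133.128.0.0/12 (H4) depth=12
  del 133.0.0.0/8 (clear depth 8)
  ? 27.176.0.0  path d0:-→d1:-→d2:-→d3:-→d4:-→d5:-→d6:-→d7:-→d8:-→d9:-→d10:-→d11:-→d12:H1  best=H1
  + 133.128.0.0/9 (H0) depth=9
  + 27.176.0.0/12 (H2) depth=12
  del 133.128.0.0/9 (clear depth 9)
  + 133.130.224.0/19 (H4) depth=19
  + 27.189.0.0/17 (H0) depth=17
  + 133.0.0.0/8 (H3) depth=8
  ? 27.176.0.3  path d0:-→d1:-→d2:-→d3:-→d4:-→d5:-→d6:-→d7:-→d8:-→d9:-→d10:-→d11:-→d12:H2  best=H2
  del 133.130.224.0/19 (clear depth 19)
  + 133.130.232.0/24 (H6) depth=24
  + 133.130.0.0/16 (H6) depth=16
  + 0.0.0.0/0 (H2) depth=0
  del 133.0.0.0/8 (clear depth 8)
  ? 133.128.0.52  path d0:H2→d1:-→d2:-→d3:-→d4:-→d5:-→d6:-→d7:-→d8:-→d9:-→d10:-→d11:-→d12:H4→d13:-→d14:-  best=H4
  + 189.118.0.0/16 (H4) depth=16
  + 27.0.0.0/8 (H4) depth=8
  ? 89.13.231.161  path d0:H2→d1:-  best=H2
  ? 27.176.0.45  path d0:H2→d1:-→d2:-→d3:-→d4:-→d5:-→d6:-→d7:-→d8:H4→d9:-→d10:-→d11:-→d12:H2  best=H2
  del 133.130.232.0/24 (clear depth 24)
  ? 133.130.14.77  path d0:H2→d1:-→d2:-→d3:-→d4:-→d5:-→d6:-→d7:-→d8:-→d9:-→d10:-→d11:-→d12:H4→d13:-→d14:-→d15:-→d16:H6  best=H6
  ? 133.128.0.89  path d0:H2→d1:-→d2:-→d3:-→d4:-→d5:-→d6:-→d7:-→d8:-→d9:-→d10:-→d11:-→d12:H4→d13:-→d14:-  best=H4
  del 27.189.0.0/17 (clear depth 17)
  ? 27.176.0.2  path d0:H2→d1:-→d2:-→d3:-→d4:-→d5:-→d6:-→d7:-→d8:H4→d9:-→d10:-→d11:-→d12:H2  best=H2

== LOOKUPS ==
["H1","H2","H4","H2","H2","H6","H4","H2"]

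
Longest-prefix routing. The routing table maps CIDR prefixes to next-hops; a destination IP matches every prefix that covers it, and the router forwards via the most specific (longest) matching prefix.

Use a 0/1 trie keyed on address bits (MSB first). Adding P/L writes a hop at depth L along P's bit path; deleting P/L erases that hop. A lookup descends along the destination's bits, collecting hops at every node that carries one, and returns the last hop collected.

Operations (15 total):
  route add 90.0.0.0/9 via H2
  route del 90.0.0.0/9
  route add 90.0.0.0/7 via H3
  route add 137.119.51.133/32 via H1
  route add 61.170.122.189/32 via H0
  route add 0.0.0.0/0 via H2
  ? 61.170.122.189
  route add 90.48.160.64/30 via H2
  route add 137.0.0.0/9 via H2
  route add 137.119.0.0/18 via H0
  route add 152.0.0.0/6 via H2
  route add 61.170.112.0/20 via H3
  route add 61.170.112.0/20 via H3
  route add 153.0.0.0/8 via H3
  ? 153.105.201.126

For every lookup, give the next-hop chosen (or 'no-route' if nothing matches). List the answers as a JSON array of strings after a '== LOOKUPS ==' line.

Process each operation:
  + 90.0.0.0/9 (H2) depth=9
  - 90.0.0.0/9 clear@9
  + 90.0.0.0/7 (H3) depth=7
  + 137.119.51.133/32 (H1) depth=32
  + 61.170.122.189/32 (H0) depth=32
  + 0.0.0.0/0 (H2) depth=0
  lookup 61.170.122.189: bits 00111101101010100111101010111101 walk d0:H2→d1:-→d2:-→d3:-→d4:-→d5:-→d6:-→d7:-→d8:-→d9:-→d10:-→d11:-→d12:-→d13:-→d14:-→d15:-→d16:-→d17:-→d18:-→d19:-→d20:-→d21:-→d22:-→d23:-→d24:-→d25:-→d26:-→d27:-→d28:-→d29:-→d30:-→d31:-→d32:H0 -> H0
  + 90.48.160.64/30 (H2) depth=30
  + 137.0.0.0/9 (H2) depth=9
  + 137.119.0.0/18 (H0) depth=18
  + 152.0.0.0/6 (H2) depth=6
  + 61.170.112.0/20 (H3) depth=20
  + 61.170.112.0/20 (H3) depth=20
  + 153.0.0.0/8 (H3) depth=8
  lookup 153.105.201.126: bits 10011001 walk d0:H2→d1:-→d2:-→d3:-→d4:-→d5:-→d6:H2→d7:-→d8:H3 -> H3

== LOOKUPS ==
["H0","H3"]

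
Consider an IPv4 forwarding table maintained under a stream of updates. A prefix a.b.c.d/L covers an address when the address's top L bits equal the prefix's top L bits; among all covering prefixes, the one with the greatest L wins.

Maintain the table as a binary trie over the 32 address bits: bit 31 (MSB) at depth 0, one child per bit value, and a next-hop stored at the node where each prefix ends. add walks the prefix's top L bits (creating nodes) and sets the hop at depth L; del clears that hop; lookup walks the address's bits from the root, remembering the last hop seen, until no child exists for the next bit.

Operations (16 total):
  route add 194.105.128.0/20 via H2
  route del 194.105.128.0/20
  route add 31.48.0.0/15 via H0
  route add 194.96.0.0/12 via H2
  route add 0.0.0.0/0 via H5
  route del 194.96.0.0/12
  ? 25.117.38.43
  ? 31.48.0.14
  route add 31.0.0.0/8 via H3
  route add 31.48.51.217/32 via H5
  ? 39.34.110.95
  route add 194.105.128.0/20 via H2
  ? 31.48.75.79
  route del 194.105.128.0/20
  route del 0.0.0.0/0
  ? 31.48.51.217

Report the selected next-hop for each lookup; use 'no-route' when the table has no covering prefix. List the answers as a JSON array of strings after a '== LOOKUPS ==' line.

Apply in order:
  + 194.105.128.0/20 (H2) depth=20
  del 194.105.128.0/20 (clear depth 20)
  + 31.48.0.0/15 (H0) depth=15
  + 194.96.0.0/12 (H2) depth=12
  + 0.0.0.0/0 (H5) depth=0
  del 194.96.0.0/12 (clear depth 12)
  Q 25.117.38.43: descend 00011 ; hops seen [H5] ; pick H5
  Q 31.48.0.14: descend 000111110011000 ; hops seen [H5,H0] ; pick H0
  + 31.0.0.0/8 (H3) depth=8
  + 31.48.51.217/32 (H5) depth=32
  Q 39.34.110.95: descend 00 ; hops seen [H5] ; pick H5
  + 194.105.128.0/20 (H2) depth=20
  Q 31.48.75.79: descend 00011111001100000 ; hops seen [H5,H3,H0] ; pick H0
  del 194.105.128.0/20 (clear depth 20)
  del 0.0.0.0/0 (clear depth 0)
  Q 31.48.51.217: descend 00011111001100000011001111011001 ; hops seen [H3,H0,H5] ; pick H5

== LOOKUPS ==
["H5","H0","H5","H0","H5"]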